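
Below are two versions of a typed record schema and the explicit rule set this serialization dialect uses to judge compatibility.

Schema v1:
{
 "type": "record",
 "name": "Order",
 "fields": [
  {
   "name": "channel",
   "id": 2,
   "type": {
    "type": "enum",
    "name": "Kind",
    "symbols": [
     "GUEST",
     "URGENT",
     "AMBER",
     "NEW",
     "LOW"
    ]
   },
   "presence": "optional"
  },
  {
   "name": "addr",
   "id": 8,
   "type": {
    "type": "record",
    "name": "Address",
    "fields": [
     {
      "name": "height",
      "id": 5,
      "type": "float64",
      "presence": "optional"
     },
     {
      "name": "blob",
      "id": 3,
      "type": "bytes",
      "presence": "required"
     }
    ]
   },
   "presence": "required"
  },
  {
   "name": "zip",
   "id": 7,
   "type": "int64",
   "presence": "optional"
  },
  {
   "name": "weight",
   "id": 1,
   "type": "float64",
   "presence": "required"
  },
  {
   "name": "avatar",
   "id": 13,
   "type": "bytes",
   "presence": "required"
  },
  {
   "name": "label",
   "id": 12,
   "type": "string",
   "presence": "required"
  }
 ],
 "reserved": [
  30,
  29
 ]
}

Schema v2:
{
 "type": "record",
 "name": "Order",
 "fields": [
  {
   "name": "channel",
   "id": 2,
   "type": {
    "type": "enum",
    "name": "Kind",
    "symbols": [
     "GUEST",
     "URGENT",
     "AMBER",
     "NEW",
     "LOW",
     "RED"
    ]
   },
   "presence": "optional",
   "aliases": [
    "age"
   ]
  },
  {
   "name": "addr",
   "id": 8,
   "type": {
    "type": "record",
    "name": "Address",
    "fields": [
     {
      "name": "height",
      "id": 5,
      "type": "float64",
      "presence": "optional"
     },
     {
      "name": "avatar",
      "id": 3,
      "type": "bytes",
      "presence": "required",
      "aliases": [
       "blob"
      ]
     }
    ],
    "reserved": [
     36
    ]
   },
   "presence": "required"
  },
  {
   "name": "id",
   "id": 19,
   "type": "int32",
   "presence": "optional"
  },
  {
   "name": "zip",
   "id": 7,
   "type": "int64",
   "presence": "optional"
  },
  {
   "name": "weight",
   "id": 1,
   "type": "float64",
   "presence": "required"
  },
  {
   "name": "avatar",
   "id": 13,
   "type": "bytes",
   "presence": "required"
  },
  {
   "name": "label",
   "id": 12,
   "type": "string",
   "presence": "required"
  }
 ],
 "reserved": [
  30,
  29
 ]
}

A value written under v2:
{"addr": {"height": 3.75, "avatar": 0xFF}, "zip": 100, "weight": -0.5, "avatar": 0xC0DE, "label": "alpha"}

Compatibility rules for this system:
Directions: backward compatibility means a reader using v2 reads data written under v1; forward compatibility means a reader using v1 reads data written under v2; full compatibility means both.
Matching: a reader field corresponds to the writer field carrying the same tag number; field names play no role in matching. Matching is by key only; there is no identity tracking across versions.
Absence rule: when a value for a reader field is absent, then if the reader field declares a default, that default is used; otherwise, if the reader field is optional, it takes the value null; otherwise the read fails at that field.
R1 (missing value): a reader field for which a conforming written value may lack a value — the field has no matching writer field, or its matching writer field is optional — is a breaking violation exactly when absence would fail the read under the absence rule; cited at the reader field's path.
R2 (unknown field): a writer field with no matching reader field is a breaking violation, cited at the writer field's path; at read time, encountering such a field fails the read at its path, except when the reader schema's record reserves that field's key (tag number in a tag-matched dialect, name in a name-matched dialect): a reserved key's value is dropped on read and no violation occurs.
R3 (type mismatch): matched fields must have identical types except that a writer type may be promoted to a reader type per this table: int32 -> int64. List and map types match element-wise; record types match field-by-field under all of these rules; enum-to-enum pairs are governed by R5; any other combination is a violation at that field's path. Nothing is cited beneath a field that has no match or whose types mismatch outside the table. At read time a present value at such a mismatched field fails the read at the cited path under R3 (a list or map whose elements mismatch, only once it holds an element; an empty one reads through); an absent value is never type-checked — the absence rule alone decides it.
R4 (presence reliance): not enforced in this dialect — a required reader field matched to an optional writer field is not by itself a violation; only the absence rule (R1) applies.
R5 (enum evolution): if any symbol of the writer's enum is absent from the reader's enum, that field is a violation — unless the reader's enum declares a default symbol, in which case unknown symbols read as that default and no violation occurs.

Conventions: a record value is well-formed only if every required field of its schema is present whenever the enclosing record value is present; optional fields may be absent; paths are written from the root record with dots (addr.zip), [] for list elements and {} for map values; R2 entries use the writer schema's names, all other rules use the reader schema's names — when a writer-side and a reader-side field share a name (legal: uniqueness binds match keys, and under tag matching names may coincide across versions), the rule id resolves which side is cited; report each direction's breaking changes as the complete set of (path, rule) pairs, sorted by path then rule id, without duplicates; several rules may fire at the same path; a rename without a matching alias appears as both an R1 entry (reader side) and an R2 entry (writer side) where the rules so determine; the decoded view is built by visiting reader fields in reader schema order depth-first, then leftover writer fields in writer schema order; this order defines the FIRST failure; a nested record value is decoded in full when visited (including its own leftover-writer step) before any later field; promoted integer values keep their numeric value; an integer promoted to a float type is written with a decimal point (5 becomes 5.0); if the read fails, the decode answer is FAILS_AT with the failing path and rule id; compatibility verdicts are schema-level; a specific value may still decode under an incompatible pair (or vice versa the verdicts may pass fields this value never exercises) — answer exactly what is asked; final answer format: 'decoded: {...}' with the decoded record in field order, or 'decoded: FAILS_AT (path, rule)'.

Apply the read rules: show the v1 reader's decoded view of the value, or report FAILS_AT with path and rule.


decoded: {"channel": null, "addr": {"height": 3.75, "blob": 0xFF}, "zip": 100, "weight": -0.5, "avatar": 0xC0DE, "label": "alpha"}

the writer's type comes first in each Order pair
decode walk for Order under reader schema v1:
  channel := null (not supplied -> null)
  addr.height := 3.75
  addr.blob := 0xFF (from writer avatar)
  zip := 100
  weight := -0.5
  avatar := 0xC0DE
  label := "alpha"
  => decoded: {"channel": null, "addr": {"height": 3.75, "blob": 0xFF}, "zip": 100, "weight": -0.5, "avatar": 0xC0DE, "label": "alpha"}
the other Order changes do not affect what is asked:
  renamed field blob to avatar in record Address (alias blob declared on the renamed field) -> fires no rule on Order under this dialect and leaves the result unchanged
  added field id to record Order: optional int32, tag 19 (in v2 it sits immediately before zip) -> affects the rule determinations only; this particular Order value decodes identically
  enum Kind (field channel in record Order): symbol RED added -> affects the rule determinations only; this particular Order value decodes identically


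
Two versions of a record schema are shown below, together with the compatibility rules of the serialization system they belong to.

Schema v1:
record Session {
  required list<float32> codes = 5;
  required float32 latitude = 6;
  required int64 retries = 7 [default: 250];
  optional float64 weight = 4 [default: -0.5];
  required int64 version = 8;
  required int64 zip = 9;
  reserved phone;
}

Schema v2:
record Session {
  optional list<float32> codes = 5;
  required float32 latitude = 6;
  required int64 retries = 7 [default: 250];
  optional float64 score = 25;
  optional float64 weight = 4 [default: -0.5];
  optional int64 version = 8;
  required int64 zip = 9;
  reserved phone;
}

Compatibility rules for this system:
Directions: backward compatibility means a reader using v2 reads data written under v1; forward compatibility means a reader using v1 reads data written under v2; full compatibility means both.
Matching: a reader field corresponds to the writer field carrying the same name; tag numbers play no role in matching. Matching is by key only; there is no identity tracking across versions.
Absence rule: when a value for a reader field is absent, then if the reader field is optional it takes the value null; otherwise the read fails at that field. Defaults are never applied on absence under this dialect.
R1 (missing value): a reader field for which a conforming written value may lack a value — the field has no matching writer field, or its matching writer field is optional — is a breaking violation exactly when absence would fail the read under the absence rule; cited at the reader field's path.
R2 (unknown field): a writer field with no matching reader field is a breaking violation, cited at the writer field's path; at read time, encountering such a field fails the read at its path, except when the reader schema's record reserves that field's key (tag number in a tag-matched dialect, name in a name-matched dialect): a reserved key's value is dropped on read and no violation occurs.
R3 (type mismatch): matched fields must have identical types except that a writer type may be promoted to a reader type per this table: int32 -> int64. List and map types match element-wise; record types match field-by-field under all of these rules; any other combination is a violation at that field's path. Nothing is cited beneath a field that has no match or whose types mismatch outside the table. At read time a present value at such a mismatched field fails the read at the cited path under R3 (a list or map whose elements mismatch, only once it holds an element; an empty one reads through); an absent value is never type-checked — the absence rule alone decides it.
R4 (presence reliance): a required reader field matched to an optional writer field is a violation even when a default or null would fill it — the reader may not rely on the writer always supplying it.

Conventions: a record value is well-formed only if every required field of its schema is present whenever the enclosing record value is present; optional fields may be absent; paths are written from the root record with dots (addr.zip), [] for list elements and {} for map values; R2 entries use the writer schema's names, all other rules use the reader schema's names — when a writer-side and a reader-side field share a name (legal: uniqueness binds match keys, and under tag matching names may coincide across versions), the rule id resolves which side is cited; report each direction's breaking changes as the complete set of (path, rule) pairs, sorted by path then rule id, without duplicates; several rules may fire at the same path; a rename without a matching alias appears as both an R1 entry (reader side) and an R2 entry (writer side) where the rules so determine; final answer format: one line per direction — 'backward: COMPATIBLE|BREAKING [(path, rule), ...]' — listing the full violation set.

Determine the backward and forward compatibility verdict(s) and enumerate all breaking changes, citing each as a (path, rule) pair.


the writer's type comes first in each Session pair
backward on Session — v2 reading data written by v1:
  codes: list<float32> -> list<float32>, writer required; from codes
  latitude: float32 -> float32, writer required; from latitude
  retries: int64 -> int64, writer required; from retries
  score: no writer match
  weight: float64 -> float64, writer optional; from weight
  version: int64 -> int64, writer required; from version
  zip: int64 -> int64, writer required; from zip
  => no violations; backward on Session: COMPATIBLE
forward on Session — v1 reading data written by v2:
  codes: list<float32> -> list<float32>, writer optional; from codes
  latitude: float32 -> float32, writer required; from latitude
  retries: int64 -> int64, writer required; from retries
  weight: float64 -> float64, writer optional; from weight
  version: int64 -> int64, writer optional; from version
  zip: int64 -> int64, writer required; from zip
  writer field score has no reader counterpart
  rule R1 violated at codes
  rule R4 violated at codes
  rule R2 violated at score
  rule R1 violated at version
  rule R4 violated at version
  => forward verdict for Session: BREAKING, 5 violation(s)

backward: COMPATIBLE []; forward: BREAKING [(codes, R1), (codes, R4), (score, R2), (version, R1), (version, R4)]


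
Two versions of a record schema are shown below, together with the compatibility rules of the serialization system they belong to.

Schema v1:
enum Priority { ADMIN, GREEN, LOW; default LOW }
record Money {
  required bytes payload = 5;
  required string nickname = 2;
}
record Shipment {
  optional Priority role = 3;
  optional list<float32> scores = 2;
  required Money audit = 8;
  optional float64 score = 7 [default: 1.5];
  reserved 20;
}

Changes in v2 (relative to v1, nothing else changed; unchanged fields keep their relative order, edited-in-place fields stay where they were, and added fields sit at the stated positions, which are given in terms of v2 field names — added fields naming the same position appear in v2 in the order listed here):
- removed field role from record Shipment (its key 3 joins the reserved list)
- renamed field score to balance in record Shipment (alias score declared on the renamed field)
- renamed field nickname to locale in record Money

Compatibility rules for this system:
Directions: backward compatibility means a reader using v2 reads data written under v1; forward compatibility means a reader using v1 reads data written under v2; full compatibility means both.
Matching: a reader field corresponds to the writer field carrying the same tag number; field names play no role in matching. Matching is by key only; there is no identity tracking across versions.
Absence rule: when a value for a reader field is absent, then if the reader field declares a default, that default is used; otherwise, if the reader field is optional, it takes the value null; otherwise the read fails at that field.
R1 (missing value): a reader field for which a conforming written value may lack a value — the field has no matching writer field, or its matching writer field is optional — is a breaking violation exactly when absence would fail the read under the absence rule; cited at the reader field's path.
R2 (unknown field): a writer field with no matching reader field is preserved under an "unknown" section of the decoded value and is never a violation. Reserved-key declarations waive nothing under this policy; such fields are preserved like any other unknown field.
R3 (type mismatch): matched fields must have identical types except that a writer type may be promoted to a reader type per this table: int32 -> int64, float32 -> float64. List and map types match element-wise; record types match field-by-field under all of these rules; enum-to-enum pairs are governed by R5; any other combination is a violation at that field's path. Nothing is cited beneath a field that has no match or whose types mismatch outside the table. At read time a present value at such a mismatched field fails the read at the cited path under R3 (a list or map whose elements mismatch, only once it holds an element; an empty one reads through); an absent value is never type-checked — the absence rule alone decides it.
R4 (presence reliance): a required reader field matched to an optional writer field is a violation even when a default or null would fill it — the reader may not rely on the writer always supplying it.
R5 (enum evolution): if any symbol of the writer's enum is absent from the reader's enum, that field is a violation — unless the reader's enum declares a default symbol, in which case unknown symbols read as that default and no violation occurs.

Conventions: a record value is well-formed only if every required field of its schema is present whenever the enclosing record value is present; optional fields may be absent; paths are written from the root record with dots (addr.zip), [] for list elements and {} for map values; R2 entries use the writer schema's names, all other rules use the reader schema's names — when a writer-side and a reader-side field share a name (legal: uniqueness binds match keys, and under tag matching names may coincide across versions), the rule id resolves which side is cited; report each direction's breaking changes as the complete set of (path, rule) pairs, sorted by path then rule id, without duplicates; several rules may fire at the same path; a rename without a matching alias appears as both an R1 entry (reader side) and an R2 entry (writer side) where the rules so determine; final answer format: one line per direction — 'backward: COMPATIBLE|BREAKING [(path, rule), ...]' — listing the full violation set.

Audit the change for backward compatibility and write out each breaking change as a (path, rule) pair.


the writer's type comes first in each Shipment pair
checking backward for Shipment: reader v2 against writer v1:
  writer optional, list<float32> -> list<float32>: reader scores maps from writer scores
  writer required, Money -> Money: reader audit maps from writer audit
  writer optional, float64 -> float64: reader balance maps from writer score
  writer field role has no reader counterpart
  writer required, bytes -> bytes: reader audit.payload maps from writer audit.payload
  writer required, string -> string: reader audit.locale maps from writer audit.nickname
  => no violations; backward on Shipment: COMPATIBLE
the rest of the Shipment diff is inert for this question:
  removed field role from record Shipment (its key 3 joins the reserved list) -> triggers nothing under Shipment's printed rules — same verdict
  renamed field score to balance in record Shipment (alias score declared on the renamed field) -> triggers nothing under Shipment's printed rules — same verdict
  renamed field nickname to locale in record Money -> triggers nothing under Shipment's printed rules — same verdict

backward: COMPATIBLE []


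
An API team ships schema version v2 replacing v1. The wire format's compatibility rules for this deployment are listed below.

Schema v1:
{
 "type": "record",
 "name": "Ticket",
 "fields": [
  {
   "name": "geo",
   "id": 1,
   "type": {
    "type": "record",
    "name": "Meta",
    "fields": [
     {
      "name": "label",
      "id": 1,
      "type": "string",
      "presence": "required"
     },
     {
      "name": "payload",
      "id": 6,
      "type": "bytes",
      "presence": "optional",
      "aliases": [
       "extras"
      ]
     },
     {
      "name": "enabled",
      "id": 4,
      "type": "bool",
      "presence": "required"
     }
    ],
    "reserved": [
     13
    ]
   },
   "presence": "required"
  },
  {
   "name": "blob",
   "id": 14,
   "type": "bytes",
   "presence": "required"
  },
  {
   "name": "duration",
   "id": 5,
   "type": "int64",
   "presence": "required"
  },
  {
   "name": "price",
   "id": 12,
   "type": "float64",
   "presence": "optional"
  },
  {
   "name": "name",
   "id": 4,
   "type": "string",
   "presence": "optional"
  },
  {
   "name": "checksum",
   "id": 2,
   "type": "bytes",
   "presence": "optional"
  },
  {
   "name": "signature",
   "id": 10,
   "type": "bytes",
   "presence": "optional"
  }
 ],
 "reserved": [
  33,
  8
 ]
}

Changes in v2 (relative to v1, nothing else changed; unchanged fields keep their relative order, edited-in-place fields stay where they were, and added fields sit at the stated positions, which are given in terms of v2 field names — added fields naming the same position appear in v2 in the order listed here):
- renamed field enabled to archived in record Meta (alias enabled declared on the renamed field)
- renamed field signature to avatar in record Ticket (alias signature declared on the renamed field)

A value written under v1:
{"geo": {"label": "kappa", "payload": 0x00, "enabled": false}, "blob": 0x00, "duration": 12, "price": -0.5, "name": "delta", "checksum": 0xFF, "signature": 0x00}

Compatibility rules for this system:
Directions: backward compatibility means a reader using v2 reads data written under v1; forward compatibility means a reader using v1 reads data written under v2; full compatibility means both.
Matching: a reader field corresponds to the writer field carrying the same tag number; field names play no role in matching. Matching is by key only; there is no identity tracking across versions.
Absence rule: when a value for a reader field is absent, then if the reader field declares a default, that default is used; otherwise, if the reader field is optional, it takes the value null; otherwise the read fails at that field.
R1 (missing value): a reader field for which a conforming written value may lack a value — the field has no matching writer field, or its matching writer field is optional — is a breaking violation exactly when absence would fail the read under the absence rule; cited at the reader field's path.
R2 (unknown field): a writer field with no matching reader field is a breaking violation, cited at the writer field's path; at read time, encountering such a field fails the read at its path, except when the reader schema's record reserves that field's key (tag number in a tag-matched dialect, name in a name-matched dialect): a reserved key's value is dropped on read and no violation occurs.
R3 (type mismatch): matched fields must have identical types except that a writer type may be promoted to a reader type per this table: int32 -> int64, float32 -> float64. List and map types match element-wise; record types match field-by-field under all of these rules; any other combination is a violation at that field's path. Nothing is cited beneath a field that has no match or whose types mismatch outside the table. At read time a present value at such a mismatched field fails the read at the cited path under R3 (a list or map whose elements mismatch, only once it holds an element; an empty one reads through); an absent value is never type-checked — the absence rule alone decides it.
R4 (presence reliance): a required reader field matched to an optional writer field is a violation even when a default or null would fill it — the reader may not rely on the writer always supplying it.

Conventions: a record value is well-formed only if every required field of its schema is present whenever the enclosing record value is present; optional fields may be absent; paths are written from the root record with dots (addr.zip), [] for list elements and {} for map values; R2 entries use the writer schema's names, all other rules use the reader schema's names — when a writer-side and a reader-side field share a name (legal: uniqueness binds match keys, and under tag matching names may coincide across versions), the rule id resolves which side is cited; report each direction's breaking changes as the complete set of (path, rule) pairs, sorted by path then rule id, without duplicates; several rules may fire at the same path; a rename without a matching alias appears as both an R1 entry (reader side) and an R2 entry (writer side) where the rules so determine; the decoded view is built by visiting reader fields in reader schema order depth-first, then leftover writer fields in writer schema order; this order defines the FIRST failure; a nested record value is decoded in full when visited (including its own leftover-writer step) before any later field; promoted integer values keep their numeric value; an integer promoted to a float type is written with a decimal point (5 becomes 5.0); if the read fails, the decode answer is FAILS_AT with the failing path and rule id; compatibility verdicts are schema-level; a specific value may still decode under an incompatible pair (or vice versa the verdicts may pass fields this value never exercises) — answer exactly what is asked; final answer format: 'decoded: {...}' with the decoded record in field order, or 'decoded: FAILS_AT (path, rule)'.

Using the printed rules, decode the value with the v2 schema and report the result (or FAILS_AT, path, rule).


decoded: {"geo": {"label": "kappa", "payload": 0x00, "archived": false}, "blob": 0x00, "duration": 12, "price": -0.5, "name": "delta", "checksum": 0xFF, "avatar": 0x00}

the writer's type comes first in each Ticket pair
decoding the Ticket value with the v2 reader:
  geo.label := "kappa"
  geo.payload := 0x00
  geo.archived := false (from writer enabled)
  blob := 0x00
  duration := 12
  price := -0.5
  name := "delta"
  checksum := 0xFF
  avatar := 0x00 (from writer signature)
  => decoded: {"geo": {"label": "kappa", "payload": 0x00, "archived": false}, "blob": 0x00, "duration": 12, "price": -0.5, "name": "delta", "checksum": 0xFF, "avatar": 0x00}


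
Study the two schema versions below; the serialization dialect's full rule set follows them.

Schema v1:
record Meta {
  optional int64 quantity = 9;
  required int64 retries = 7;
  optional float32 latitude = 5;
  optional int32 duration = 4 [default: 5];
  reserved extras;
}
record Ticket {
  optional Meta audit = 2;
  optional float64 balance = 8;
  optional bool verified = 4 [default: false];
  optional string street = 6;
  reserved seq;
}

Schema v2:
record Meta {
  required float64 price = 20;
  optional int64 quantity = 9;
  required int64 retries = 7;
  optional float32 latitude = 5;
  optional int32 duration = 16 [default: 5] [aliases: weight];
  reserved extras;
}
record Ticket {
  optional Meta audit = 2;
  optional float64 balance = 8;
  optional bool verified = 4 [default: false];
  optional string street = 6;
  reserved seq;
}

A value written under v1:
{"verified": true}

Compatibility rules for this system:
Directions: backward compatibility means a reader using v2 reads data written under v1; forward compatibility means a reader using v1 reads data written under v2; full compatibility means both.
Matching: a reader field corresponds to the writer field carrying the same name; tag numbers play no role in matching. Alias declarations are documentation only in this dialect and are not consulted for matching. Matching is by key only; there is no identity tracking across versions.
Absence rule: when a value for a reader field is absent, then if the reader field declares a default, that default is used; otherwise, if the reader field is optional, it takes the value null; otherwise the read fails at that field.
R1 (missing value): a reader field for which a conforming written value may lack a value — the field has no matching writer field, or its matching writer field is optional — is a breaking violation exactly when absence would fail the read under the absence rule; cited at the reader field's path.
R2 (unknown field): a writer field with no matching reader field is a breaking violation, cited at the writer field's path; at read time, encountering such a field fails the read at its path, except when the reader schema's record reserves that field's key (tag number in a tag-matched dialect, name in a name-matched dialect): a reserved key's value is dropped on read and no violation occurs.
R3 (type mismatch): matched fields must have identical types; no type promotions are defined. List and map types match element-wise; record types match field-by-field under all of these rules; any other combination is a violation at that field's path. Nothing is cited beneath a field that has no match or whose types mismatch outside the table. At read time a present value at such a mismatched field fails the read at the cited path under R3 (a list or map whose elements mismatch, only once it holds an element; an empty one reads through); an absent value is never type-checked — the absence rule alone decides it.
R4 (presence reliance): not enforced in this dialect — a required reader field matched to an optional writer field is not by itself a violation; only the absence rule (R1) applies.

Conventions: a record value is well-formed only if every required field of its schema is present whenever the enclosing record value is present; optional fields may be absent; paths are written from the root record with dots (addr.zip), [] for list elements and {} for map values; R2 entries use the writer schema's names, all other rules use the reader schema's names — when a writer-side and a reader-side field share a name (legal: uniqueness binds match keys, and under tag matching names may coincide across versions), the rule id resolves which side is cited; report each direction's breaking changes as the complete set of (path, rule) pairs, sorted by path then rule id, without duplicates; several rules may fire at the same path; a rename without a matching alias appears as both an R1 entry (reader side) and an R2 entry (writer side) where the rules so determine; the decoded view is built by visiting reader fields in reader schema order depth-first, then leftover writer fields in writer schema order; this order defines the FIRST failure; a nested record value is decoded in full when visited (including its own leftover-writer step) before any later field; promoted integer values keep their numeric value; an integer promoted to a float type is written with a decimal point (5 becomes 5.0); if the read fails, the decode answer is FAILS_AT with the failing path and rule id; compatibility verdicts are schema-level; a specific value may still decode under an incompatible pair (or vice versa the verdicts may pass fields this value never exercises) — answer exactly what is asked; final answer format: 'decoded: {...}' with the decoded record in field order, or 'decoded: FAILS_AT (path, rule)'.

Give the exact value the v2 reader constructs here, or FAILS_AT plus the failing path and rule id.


the writer's type comes first in each Ticket pair
decoding the Ticket value with the v2 reader:
  audit := null (not supplied -> null)
  balance := null (not supplied -> null)
  verified := true
  street := null (not supplied -> null)
  => decoded: {"audit": null, "balance": null, "verified": true, "street": null}
remaining Ticket differences; none change what is asked:
  added field price to record Meta: required float64, tag 20 (in v2 it sits immediately before quantity) -> schema-level compatibility only; this Ticket value's decode is unchanged
  field duration in record Meta: tag 4 changed to 16 -> triggers nothing under the printed rules; the Ticket answer is the same either way

decoded: {"audit": null, "balance": null, "verified": true, "street": null}


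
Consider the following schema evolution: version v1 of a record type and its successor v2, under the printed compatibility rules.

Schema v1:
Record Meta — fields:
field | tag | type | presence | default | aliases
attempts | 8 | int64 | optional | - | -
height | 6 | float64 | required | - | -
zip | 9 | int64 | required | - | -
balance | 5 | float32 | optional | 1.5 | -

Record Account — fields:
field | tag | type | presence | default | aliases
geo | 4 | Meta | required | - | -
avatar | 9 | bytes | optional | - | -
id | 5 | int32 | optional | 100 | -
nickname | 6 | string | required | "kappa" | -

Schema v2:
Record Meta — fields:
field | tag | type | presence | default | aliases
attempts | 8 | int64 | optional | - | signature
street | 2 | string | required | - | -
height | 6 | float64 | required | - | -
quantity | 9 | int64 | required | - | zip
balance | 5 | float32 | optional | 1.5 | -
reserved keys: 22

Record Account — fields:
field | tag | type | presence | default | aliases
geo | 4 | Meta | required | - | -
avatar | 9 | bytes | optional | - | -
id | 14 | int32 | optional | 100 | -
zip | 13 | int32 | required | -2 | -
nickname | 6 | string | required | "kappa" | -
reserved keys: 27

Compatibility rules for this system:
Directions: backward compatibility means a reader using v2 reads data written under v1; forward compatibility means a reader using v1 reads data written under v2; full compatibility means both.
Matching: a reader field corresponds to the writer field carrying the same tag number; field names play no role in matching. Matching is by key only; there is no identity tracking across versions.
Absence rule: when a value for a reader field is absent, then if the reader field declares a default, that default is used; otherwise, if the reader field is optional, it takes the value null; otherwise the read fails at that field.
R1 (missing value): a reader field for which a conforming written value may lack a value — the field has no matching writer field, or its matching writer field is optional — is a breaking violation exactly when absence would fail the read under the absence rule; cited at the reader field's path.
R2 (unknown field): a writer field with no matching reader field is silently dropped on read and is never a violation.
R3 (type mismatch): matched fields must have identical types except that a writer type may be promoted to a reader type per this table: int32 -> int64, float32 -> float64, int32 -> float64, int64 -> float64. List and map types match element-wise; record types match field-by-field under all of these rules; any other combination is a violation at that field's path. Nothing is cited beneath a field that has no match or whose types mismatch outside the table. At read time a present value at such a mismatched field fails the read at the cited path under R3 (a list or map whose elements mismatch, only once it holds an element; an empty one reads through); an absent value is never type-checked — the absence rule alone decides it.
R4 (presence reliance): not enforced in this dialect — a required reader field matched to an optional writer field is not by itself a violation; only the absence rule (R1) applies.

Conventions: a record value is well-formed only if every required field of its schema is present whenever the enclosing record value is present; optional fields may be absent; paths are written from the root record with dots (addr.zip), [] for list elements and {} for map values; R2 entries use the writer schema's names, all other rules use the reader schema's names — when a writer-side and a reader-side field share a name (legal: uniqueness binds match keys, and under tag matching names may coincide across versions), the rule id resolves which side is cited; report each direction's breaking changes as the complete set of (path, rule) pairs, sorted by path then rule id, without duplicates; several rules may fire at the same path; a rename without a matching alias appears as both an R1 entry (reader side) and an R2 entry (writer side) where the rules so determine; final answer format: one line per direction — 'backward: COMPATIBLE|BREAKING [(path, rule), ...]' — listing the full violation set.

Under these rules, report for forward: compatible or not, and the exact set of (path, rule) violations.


the writer's type comes first in each Account pair
forward on Account — v1 reading data written by v2:
  geo <- geo (Meta -> Meta, writer required)
  avatar <- avatar (bytes -> bytes, writer optional)
  id has no writer counterpart
  nickname <- nickname (string -> string, writer required)
  writer id: unknown to reader
  writer zip: unknown to reader
  geo.attempts <- geo.attempts (int64 -> int64, writer optional)
  geo.height <- geo.height (float64 -> float64, writer required)
  geo.zip <- geo.quantity (int64 -> int64, writer required)
  geo.balance <- geo.balance (float32 -> float32, writer optional)
  writer geo.street: unknown to reader
  => forward: COMPATIBLE
the rest of the Account diff is inert for this question:
  field id in record Account: tag 5 changed to 14 -> fires no rule on Account, leaving the asked answer as it is
  added field street to record Meta: required string, tag 2 (in v2 it sits immediately before height) -> its effect on Account is confined to the backward direction, not asked
  added field zip to record Account: required int32, tag 13, default -2 (in v2 it sits immediately before nickname) -> fires no rule on Account, leaving the asked answer as it is
  renamed field zip to quantity in record Meta (alias zip declared on the renamed field) -> fires no rule on Account, leaving the asked answer as it is

forward: COMPATIBLE []


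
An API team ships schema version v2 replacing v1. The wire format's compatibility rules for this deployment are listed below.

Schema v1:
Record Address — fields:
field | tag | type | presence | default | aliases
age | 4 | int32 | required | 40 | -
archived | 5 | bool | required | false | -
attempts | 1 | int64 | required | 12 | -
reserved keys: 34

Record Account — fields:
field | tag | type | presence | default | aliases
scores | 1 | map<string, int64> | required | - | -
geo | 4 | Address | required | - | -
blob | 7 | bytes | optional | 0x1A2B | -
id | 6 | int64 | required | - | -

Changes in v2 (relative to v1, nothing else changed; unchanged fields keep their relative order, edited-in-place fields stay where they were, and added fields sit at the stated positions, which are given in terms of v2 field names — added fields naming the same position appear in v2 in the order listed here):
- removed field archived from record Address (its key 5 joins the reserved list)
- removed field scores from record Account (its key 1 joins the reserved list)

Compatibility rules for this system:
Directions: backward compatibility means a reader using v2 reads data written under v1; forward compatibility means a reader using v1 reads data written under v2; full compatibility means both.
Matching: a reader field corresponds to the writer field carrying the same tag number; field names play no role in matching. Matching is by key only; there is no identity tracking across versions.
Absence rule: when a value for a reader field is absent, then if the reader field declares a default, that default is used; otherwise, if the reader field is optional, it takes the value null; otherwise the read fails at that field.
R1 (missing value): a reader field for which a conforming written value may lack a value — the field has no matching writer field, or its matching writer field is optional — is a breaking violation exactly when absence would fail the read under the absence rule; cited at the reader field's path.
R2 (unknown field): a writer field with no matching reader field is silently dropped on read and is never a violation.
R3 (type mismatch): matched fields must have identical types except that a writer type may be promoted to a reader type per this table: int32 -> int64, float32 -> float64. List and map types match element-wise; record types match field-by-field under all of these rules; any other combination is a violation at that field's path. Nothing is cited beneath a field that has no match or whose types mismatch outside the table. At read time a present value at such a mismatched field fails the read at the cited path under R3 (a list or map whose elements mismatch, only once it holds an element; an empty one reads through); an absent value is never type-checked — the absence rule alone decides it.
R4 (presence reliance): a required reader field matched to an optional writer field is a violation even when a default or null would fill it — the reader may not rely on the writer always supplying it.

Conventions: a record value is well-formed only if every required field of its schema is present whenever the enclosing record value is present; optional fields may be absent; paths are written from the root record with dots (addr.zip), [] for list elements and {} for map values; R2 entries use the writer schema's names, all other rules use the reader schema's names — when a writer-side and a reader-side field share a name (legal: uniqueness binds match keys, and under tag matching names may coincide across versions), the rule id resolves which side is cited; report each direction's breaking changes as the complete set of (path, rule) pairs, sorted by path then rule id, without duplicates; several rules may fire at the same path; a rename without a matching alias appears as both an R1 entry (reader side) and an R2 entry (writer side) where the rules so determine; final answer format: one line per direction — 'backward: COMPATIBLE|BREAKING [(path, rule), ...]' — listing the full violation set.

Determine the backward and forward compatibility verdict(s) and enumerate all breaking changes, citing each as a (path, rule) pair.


backward: COMPATIBLE []; forward: BREAKING [(scores, R1)]

in Account below, arrows point writer -> reader
backward for Account (reader v2, writer v1):
  writer required, Address -> Address: reader geo maps from writer geo
  writer optional, bytes -> bytes: reader blob maps from writer blob
  writer required, int64 -> int64: reader id maps from writer id
  leftover writer field: scores
  writer required, int32 -> int32: reader geo.age maps from writer geo.age
  writer required, int64 -> int64: reader geo.attempts maps from writer geo.attempts
  leftover writer field: geo.archived
  => backward verdict for Account: COMPATIBLE, no violations
forward for Account (reader v1, writer v2):
  no writer field matches reader scores
  writer required, Address -> Address: reader geo maps from writer geo
  writer optional, bytes -> bytes: reader blob maps from writer blob
  writer required, int64 -> int64: reader id maps from writer id
  writer required, int32 -> int32: reader geo.age maps from writer geo.age
  no writer field matches reader geo.archived
  writer required, int64 -> int64: reader geo.attempts maps from writer geo.attempts
  violation R1 at scores
  => forward: BREAKING (1)
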